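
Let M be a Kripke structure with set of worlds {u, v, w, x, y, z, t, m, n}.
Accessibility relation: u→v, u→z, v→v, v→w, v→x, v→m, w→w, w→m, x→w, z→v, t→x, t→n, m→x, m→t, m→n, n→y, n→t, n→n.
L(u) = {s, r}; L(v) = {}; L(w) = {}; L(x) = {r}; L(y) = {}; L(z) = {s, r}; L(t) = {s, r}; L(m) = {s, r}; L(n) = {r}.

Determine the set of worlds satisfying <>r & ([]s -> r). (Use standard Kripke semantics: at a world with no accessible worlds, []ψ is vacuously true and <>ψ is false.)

Let φ = <>r & ([]s -> r). Evaluate φ at each world:
  u (successors {v, z}): φ is true.
  v (successors {v, w, x, m}): φ is true.
  w (successors {w, m}): φ is true.
  x (successors {w}): φ is false.
  y (successors ∅): φ is false.
  z (successors {v}): φ is false.
  t (successors {x, n}): φ is true.
  m (successors {x, t, n}): φ is true.
  n (successors {y, t, n}): φ is true.
For instance, at z:
  At z: <>r is false, []s -> r is true, so <>r & ([]s -> r) is false.
    At z: <>r requires r at some successor in {v}.
      At v: r is false.
    So <>r is false at z.
    At z: []s is false, r is true, so []s -> r is true.
      At z: []s requires s at every successor {v}.
        s fails at v, so []s is false at z.
Satisfying worlds: {u, v, w, t, m, n}

u, v, w, t, m, n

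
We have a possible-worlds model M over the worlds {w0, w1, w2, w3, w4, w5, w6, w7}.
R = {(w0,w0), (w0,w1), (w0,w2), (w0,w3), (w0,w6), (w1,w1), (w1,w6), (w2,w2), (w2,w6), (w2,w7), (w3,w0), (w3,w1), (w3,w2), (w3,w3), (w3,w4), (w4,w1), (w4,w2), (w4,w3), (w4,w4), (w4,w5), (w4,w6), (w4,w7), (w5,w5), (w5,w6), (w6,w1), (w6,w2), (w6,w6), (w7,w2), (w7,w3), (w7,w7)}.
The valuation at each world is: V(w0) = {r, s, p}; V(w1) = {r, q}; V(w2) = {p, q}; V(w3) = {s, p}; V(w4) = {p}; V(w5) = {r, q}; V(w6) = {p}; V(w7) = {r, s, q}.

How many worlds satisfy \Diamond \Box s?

0

Let φ = \Diamond \Box s. Evaluate φ at each world:
  w0 (successors {w0, w1, w2, w3, w6}): φ is false.
  w1 (successors {w1, w6}): φ is false.
  w2 (successors {w2, w6, w7}): φ is false.
  w3 (successors {w0, w1, w2, w3, w4}): φ is false.
  w4 (successors {w1, w2, w3, w4, w5, w6, w7}): φ is false.
  w5 (successors {w5, w6}): φ is false.
  w6 (successors {w1, w2, w6}): φ is false.
  w7 (successors {w2, w3, w7}): φ is false.
For instance, at w6:
  At w6: \Diamond \Box s requires \Box s at some successor in {w1, w2, w6}.
    At w1: \Box s is false.
    At w2: \Box s is false.
    At w6: \Box s is false.
  So \Diamond \Box s is false at w6.
Satisfying worlds: none.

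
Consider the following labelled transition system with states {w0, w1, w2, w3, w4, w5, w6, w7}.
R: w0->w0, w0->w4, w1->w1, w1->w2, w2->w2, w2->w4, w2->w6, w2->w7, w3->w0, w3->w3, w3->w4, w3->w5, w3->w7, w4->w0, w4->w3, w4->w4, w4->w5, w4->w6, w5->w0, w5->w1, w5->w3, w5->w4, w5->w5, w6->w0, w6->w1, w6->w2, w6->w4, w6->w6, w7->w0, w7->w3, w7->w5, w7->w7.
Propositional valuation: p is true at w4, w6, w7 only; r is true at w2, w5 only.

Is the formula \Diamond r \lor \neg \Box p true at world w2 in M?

At w2: \Diamond r is true, \neg \Box p is true, so \Diamond r \lor \neg \Box p is true.
  At w2: \Diamond r requires r at some successor in {w2, w4, w6, w7}.
    r holds at w2, so \Diamond r is true at w2.
  At w2: \Box p is false, so \neg \Box p is true.
    At w2: \Box p requires p at every successor {w2, w4, w6, w7}.
      p fails at w2, so \Box p is false at w2.

Yes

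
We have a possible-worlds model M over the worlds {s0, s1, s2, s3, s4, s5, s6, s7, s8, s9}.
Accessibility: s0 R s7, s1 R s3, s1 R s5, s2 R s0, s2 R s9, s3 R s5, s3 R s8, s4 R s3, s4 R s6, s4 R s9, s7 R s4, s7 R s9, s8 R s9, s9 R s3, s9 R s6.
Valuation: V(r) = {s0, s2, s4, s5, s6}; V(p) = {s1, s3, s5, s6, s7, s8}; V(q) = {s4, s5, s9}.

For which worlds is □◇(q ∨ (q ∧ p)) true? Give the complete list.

s0, s5, s6

Let φ = □◇(q ∨ (q ∧ p)). Evaluate φ at each world:
  s0 (successors {s7}): φ is true.
  s1 (successors {s3, s5}): φ is false.
  s2 (successors {s0, s9}): φ is false.
  s3 (successors {s5, s8}): φ is false.
  s4 (successors {s3, s6, s9}): φ is false.
  s5 (successors ∅): φ is true.
  s6 (successors ∅): φ is true.
  s7 (successors {s4, s9}): φ is false.
  s8 (successors {s9}): φ is false.
  s9 (successors {s3, s6}): φ is false.
For instance, at s7:
  At s7: □◇(q ∨ (q ∧ p)) requires ◇(q ∨ (q ∧ p)) at every successor {s4, s9}.
    ◇(q ∨ (q ∧ p)) fails at s9, so □◇(q ∨ (q ∧ p)) is false at s7.
      At s9: ◇(q ∨ (q ∧ p)) requires q ∨ (q ∧ p) at some successor in {s3, s6}.
        At s3: q ∨ (q ∧ p) is false.
        At s6: q ∨ (q ∧ p) is false.
      So ◇(q ∨ (q ∧ p)) is false at s9.
Satisfying worlds: {s0, s5, s6}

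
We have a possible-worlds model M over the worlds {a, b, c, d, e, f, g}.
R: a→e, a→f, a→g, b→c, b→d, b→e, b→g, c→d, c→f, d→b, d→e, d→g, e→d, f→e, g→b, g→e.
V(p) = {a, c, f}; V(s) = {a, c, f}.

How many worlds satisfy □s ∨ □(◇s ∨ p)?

Let φ = □s ∨ □(◇s ∨ p). Evaluate φ at each world:
  a (successors {e, f, g}): φ is false.
  b (successors {c, d, e, g}): φ is false.
  c (successors {d, f}): φ is false.
  d (successors {b, e, g}): φ is false.
  e (successors {d}): φ is false.
  f (successors {e}): φ is false.
  g (successors {b, e}): φ is false.
For instance, at c:
  At c: □s is false, □(◇s ∨ p) is false, so □s ∨ □(◇s ∨ p) is false.
    At c: □s requires s at every successor {d, f}.
      s fails at d, so □s is false at c.
    At c: □(◇s ∨ p) requires ◇s ∨ p at every successor {d, f}.
      ◇s ∨ p fails at d, so □(◇s ∨ p) is false at c.
Satisfying worlds: none.

0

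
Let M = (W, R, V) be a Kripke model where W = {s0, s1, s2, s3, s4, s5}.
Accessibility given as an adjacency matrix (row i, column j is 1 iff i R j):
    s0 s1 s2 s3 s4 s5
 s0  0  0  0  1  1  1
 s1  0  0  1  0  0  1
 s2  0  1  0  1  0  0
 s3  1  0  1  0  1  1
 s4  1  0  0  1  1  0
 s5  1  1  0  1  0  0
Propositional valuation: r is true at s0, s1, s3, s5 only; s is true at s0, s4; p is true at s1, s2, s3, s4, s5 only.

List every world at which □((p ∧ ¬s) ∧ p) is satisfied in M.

Let φ = □((p ∧ ¬s) ∧ p). Evaluate φ at each world:
  s0 (successors {s3, s4, s5}): φ is false.
  s1 (successors {s2, s5}): φ is true.
  s2 (successors {s1, s3}): φ is true.
  s3 (successors {s0, s2, s4, s5}): φ is false.
  s4 (successors {s0, s3, s4}): φ is false.
  s5 (successors {s0, s1, s3}): φ is false.
For instance, at s0:
  At s0: □((p ∧ ¬s) ∧ p) requires (p ∧ ¬s) ∧ p at every successor {s3, s4, s5}.
    (p ∧ ¬s) ∧ p fails at s4, so □((p ∧ ¬s) ∧ p) is false at s0.
Satisfying worlds: {s1, s2}

s1, s2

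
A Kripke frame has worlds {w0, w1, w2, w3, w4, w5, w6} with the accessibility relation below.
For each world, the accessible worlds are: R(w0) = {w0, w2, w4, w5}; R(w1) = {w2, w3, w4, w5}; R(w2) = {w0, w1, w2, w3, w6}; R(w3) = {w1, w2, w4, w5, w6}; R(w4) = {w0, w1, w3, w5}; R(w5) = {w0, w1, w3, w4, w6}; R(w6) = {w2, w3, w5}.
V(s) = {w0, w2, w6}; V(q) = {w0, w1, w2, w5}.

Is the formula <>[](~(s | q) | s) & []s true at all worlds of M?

Recall that []ψ holds at a world iff ψ holds at every accessible world, and <>ψ holds iff ψ holds at some accessible world.
Let φ = <>[](~(s | q) | s) & []s. Evaluate φ at each world:
  w0 (successors {w0, w2, w4, w5}): φ is false.
  w1 (successors {w2, w3, w4, w5}): φ is false.
  w2 (successors {w0, w1, w2, w3, w6}): φ is false.
  w3 (successors {w1, w2, w4, w5, w6}): φ is false.
  w4 (successors {w0, w1, w3, w5}): φ is false.
  w5 (successors {w0, w1, w3, w4, w6}): φ is false.
  w6 (successors {w2, w3, w5}): φ is false.
Detail at w0 (counterexample):
  At w0: <>[](~(s | q) | s) is false, []s is false, so <>[](~(s | q) | s) & []s is false.
    At w0: <>[](~(s | q) | s) requires [](~(s | q) | s) at some successor in {w0, w2, w4, w5}.
      At w0: [](~(s | q) | s) is false.
      At w2: [](~(s | q) | s) is false.
      At w4: [](~(s | q) | s) is false.
      At w5: [](~(s | q) | s) is false.
    So <>[](~(s | q) | s) is false at w0.
    At w0: []s requires s at every successor {w0, w2, w4, w5}.
      s fails at w4, so []s is false at w0.

No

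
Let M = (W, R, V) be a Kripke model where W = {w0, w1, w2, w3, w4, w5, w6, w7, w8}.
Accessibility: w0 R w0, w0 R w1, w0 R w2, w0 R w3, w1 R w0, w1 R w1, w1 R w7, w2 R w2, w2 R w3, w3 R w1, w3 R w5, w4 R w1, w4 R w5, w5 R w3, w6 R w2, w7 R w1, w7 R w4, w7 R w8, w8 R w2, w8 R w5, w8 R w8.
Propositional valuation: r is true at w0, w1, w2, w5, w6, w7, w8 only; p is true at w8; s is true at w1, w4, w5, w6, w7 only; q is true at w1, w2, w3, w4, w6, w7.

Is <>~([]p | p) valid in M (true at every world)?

Let φ = <>~([]p | p). Evaluate φ at each world:
  w0 (successors {w0, w1, w2, w3}): φ is true.
  w1 (successors {w0, w1, w7}): φ is true.
  w2 (successors {w2, w3}): φ is true.
  w3 (successors {w1, w5}): φ is true.
  w4 (successors {w1, w5}): φ is true.
  w5 (successors {w3}): φ is true.
  w6 (successors {w2}): φ is true.
  w7 (successors {w1, w4, w8}): φ is true.
  w8 (successors {w2, w5, w8}): φ is true.
For instance, at w4:
  At w4: <>~([]p | p) requires ~([]p | p) at some successor in {w1, w5}.
    ~([]p | p) holds at w1, so <>~([]p | p) is true at w4.
      At w1: []p | p is false, so ~([]p | p) is true.

Yes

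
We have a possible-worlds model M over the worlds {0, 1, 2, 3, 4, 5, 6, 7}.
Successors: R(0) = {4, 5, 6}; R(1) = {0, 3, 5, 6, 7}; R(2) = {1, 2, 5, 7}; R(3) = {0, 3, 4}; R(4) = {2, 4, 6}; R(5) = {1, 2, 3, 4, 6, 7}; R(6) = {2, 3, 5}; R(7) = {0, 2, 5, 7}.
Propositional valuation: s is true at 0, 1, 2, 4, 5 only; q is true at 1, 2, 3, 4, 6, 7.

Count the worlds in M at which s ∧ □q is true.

2

Let φ = s ∧ □q. Evaluate φ at each world:
  0 (successors {4, 5, 6}): φ is false.
  1 (successors {0, 3, 5, 6, 7}): φ is false.
  2 (successors {1, 2, 5, 7}): φ is false.
  3 (successors {0, 3, 4}): φ is false.
  4 (successors {2, 4, 6}): φ is true.
  5 (successors {1, 2, 3, 4, 6, 7}): φ is true.
  6 (successors {2, 3, 5}): φ is false.
  7 (successors {0, 2, 5, 7}): φ is false.
For instance, at 3:
  At 3: s is false, □q is false, so s ∧ □q is false.
    At 3: □q requires q at every successor {0, 3, 4}.
      q fails at 0, so □q is false at 3.
Satisfying worlds: {4, 5}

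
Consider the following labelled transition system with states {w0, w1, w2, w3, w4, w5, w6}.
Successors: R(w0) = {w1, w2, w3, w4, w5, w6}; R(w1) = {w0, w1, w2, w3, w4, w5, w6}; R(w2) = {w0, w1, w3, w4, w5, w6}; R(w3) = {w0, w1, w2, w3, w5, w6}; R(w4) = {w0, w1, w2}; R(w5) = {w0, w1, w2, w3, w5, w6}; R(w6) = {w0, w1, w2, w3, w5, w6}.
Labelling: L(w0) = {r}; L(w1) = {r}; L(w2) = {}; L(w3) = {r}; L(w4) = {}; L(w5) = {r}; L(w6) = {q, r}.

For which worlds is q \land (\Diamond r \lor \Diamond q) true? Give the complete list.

Recall that \Diamond ψ holds at a world iff ψ holds at some accessible world.
Let φ = q \land (\Diamond r \lor \Diamond q). Evaluate φ at each world:
  w0 (successors {w1, w2, w3, w4, w5, w6}): φ is false.
  w1 (successors {w0, w1, w2, w3, w4, w5, w6}): φ is false.
  w2 (successors {w0, w1, w3, w4, w5, w6}): φ is false.
  w3 (successors {w0, w1, w2, w3, w5, w6}): φ is false.
  w4 (successors {w0, w1, w2}): φ is false.
  w5 (successors {w0, w1, w2, w3, w5, w6}): φ is false.
  w6 (successors {w0, w1, w2, w3, w5, w6}): φ is true.
For instance, at w4:
  At w4: q is false, \Diamond r \lor \Diamond q is true, so q \land (\Diamond r \lor \Diamond q) is false.
    At w4: \Diamond r is true, \Diamond q is false, so \Diamond r \lor \Diamond q is true.
      At w4: \Diamond r requires r at some successor in {w0, w1, w2}.
        r holds at w0, so \Diamond r is true at w4.
      At w4: \Diamond q requires q at some successor in {w0, w1, w2}.
        At w0: q is false.
        At w1: q is false.
        At w2: q is false.
      So \Diamond q is false at w4.
Satisfying worlds: {w6}

w6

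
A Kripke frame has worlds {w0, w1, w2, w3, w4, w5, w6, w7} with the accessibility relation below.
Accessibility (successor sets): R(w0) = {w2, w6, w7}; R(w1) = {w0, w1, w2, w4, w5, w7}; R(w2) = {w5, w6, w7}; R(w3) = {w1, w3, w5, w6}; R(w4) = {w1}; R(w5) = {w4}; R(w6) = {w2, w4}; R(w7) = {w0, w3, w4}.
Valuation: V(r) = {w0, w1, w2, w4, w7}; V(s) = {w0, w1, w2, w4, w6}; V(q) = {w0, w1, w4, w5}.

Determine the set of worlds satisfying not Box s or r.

w0, w1, w2, w3, w4, w7

Recall that Box ψ holds at a world iff ψ holds at every accessible world, and Dia ψ holds iff ψ holds at some accessible world.
Let φ = not Box s or r. Evaluate φ at each world:
  w0 (successors {w2, w6, w7}): φ is true.
  w1 (successors {w0, w1, w2, w4, w5, w7}): φ is true.
  w2 (successors {w5, w6, w7}): φ is true.
  w3 (successors {w1, w3, w5, w6}): φ is true.
  w4 (successors {w1}): φ is true.
  w5 (successors {w4}): φ is false.
  w6 (successors {w2, w4}): φ is false.
  w7 (successors {w0, w3, w4}): φ is true.
For instance, at w5:
  At w5: not Box s is false, r is false, so not Box s or r is false.
    At w5: Box s is true, so not Box s is false.
      At w5: Box s requires s at every successor {w4}.
        At w4: s is true.
      So Box s is true at w5.
Satisfying worlds: {w0, w1, w2, w3, w4, w7}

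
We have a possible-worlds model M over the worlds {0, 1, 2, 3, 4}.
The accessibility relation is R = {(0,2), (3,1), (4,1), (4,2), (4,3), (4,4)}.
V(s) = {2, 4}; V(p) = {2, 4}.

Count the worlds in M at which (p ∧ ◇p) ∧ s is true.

Let φ = (p ∧ ◇p) ∧ s. Evaluate φ at each world:
  0 (successors {2}): φ is false.
  1 (successors ∅): φ is false.
  2 (successors ∅): φ is false.
  3 (successors {1}): φ is false.
  4 (successors {1, 2, 3, 4}): φ is true.
For instance, at 0:
  At 0: p ∧ ◇p is false, s is false, so (p ∧ ◇p) ∧ s is false.
    At 0: p is false, ◇p is true, so p ∧ ◇p is false.
      At 0: ◇p requires p at some successor in {2}.
        p holds at 2, so ◇p is true at 0.
Satisfying worlds: {4}

1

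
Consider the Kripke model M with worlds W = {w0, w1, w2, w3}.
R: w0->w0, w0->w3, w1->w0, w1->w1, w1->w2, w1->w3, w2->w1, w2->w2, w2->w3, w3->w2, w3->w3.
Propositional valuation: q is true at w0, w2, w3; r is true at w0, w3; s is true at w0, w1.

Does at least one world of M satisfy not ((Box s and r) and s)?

Yes

Let φ = not ((Box s and r) and s). Evaluate φ at each world:
  w0 (successors {w0, w3}): φ is true.
  w1 (successors {w0, w1, w2, w3}): φ is true.
  w2 (successors {w1, w2, w3}): φ is true.
  w3 (successors {w2, w3}): φ is true.
Detail at w0 (witness):
  At w0: (Box s and r) and s is false, so not ((Box s and r) and s) is true.
    At w0: Box s and r is false, s is true, so (Box s and r) and s is false.
      At w0: Box s is false, r is true, so Box s and r is false.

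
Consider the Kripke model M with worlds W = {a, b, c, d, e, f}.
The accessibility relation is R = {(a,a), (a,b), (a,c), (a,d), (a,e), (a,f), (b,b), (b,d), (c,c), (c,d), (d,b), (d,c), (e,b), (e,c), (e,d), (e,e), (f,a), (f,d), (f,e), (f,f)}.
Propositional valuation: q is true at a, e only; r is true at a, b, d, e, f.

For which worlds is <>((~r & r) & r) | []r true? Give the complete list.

b, f

Let φ = <>((~r & r) & r) | []r. Evaluate φ at each world:
  a (successors {a, b, c, d, e, f}): φ is false.
  b (successors {b, d}): φ is true.
  c (successors {c, d}): φ is false.
  d (successors {b, c}): φ is false.
  e (successors {b, c, d, e}): φ is false.
  f (successors {a, d, e, f}): φ is true.
For instance, at e:
  At e: <>((~r & r) & r) is false, []r is false, so <>((~r & r) & r) | []r is false.
    At e: <>((~r & r) & r) requires (~r & r) & r at some successor in {b, c, d, e}.
      At b: (~r & r) & r is false.
      At c: (~r & r) & r is false.
      At d: (~r & r) & r is false.
      At e: (~r & r) & r is false.
    So <>((~r & r) & r) is false at e.
    At e: []r requires r at every successor {b, c, d, e}.
      r fails at c, so []r is false at e.
Satisfying worlds: {b, f}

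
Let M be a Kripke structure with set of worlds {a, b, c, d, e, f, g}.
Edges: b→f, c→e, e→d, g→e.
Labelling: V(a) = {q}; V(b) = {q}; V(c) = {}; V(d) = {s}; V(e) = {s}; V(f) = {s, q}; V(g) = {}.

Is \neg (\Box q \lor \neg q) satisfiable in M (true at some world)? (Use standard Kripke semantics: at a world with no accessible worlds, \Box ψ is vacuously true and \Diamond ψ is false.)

No

Let φ = \neg (\Box q \lor \neg q). Evaluate φ at each world:
  a (successors ∅): φ is false.
  b (successors {f}): φ is false.
  c (successors {e}): φ is false.
  d (successors ∅): φ is false.
  e (successors {d}): φ is false.
  f (successors ∅): φ is false.
  g (successors {e}): φ is false.
For instance, at g:
  At g: \Box q \lor \neg q is true, so \neg (\Box q \lor \neg q) is false.
    At g: \Box q is false, \neg q is true, so \Box q \lor \neg q is true.
      At g: \Box q requires q at every successor {e}.
        q fails at e, so \Box q is false at g.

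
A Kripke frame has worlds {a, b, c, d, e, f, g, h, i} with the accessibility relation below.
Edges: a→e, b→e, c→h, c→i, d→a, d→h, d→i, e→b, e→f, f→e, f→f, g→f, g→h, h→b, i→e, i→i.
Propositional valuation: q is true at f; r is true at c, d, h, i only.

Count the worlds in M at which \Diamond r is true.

Recall that \Diamond ψ holds at a world iff ψ holds at some accessible world.
Let φ = \Diamond r. Evaluate φ at each world:
  a (successors {e}): φ is false.
  b (successors {e}): φ is false.
  c (successors {h, i}): φ is true.
  d (successors {a, h, i}): φ is true.
  e (successors {b, f}): φ is false.
  f (successors {e, f}): φ is false.
  g (successors {f, h}): φ is true.
  h (successors {b}): φ is false.
  i (successors {e, i}): φ is true.
For instance, at d:
  At d: \Diamond r requires r at some successor in {a, h, i}.
    r holds at h, so \Diamond r is true at d.
Satisfying worlds: {c, d, g, i}

4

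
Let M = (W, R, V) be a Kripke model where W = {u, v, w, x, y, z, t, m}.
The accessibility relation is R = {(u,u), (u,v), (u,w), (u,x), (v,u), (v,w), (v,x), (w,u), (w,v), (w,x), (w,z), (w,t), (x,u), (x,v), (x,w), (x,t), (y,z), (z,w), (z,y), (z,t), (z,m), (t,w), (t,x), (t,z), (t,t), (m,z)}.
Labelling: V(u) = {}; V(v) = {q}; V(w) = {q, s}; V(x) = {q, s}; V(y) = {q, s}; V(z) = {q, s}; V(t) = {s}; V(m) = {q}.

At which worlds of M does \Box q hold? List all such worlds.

y, m

Recall that \Box ψ holds at a world iff ψ holds at every accessible world, and \Diamond ψ holds iff ψ holds at some accessible world.
Let φ = \Box q. Evaluate φ at each world:
  u (successors {u, v, w, x}): φ is false.
  v (successors {u, w, x}): φ is false.
  w (successors {u, v, x, z, t}): φ is false.
  x (successors {u, v, w, t}): φ is false.
  y (successors {z}): φ is true.
  z (successors {w, y, t, m}): φ is false.
  t (successors {w, x, z, t}): φ is false.
  m (successors {z}): φ is true.
For instance, at z:
  At z: \Box q requires q at every successor {w, y, t, m}.
    q fails at t, so \Box q is false at z.
Satisfying worlds: {y, m}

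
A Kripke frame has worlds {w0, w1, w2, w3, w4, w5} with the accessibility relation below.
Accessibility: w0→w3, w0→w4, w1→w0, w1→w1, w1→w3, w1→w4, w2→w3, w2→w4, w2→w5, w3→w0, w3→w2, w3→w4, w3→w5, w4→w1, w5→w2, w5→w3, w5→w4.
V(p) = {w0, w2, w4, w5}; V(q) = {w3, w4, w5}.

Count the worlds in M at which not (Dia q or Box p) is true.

Let φ = not (Dia q or Box p). Evaluate φ at each world:
  w0 (successors {w3, w4}): φ is false.
  w1 (successors {w0, w1, w3, w4}): φ is false.
  w2 (successors {w3, w4, w5}): φ is false.
  w3 (successors {w0, w2, w4, w5}): φ is false.
  w4 (successors {w1}): φ is true.
  w5 (successors {w2, w3, w4}): φ is false.
For instance, at w5:
  At w5: Dia q or Box p is true, so not (Dia q or Box p) is false.
    At w5: Dia q is true, Box p is false, so Dia q or Box p is true.
      At w5: Dia q requires q at some successor in {w2, w3, w4}.
        q holds at w3, so Dia q is true at w5.
      At w5: Box p requires p at every successor {w2, w3, w4}.
        p fails at w3, so Box p is false at w5.
Satisfying worlds: {w4}

1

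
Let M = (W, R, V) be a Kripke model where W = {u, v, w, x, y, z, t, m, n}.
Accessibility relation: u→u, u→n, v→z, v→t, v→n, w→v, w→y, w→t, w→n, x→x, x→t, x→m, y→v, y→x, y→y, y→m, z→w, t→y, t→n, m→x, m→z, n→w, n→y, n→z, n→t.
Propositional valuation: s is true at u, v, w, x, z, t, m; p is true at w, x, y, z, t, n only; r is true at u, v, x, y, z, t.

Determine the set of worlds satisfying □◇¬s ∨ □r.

u, w, z, t, m

Let φ = □◇¬s ∨ □r. Evaluate φ at each world:
  u (successors {u, n}): φ is true.
  v (successors {z, t, n}): φ is false.
  w (successors {v, y, t, n}): φ is true.
  x (successors {x, t, m}): φ is false.
  y (successors {v, x, y, m}): φ is false.
  z (successors {w}): φ is true.
  t (successors {y, n}): φ is true.
  m (successors {x, z}): φ is true.
  n (successors {w, y, z, t}): φ is false.
For instance, at u:
  At u: □◇¬s is true, □r is false, so □◇¬s ∨ □r is true.
    At u: □◇¬s requires ◇¬s at every successor {u, n}.
      At u: ◇¬s is true.
      At n: ◇¬s is true.
    So □◇¬s is true at u.
    At u: □r requires r at every successor {u, n}.
      r fails at n, so □r is false at u.
Satisfying worlds: {u, w, z, t, m}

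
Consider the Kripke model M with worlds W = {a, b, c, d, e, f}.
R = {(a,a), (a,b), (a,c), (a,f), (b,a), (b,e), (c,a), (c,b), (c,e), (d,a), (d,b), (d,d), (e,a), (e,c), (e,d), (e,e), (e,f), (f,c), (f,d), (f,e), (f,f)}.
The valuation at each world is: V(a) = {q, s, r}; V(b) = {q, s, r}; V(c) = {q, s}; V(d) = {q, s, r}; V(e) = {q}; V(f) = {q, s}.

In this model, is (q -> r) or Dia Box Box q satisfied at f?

At f: q -> r is false, Dia Box Box q is true, so (q -> r) or Dia Box Box q is true.
  At f: Dia Box Box q requires Box Box q at some successor in {c, d, e, f}.
    Box Box q holds at c, so Dia Box Box q is true at f.
      At c: Box Box q requires Box q at every successor {a, b, e}.
        At a: Box q is true.
        At b: Box q is true.
        At e: Box q is true.
      So Box Box q is true at c.

Yes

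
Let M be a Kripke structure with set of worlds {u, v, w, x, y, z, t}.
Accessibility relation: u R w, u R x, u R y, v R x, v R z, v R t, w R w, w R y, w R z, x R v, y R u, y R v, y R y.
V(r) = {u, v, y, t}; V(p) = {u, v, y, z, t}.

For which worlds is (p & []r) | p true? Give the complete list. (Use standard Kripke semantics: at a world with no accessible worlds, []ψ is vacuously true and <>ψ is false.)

Let φ = (p & []r) | p. Evaluate φ at each world:
  u (successors {w, x, y}): φ is true.
  v (successors {x, z, t}): φ is true.
  w (successors {w, y, z}): φ is false.
  x (successors {v}): φ is false.
  y (successors {u, v, y}): φ is true.
  z (successors ∅): φ is true.
  t (successors ∅): φ is true.
For instance, at x:
  At x: p & []r is false, p is false, so (p & []r) | p is false.
    At x: p is false, []r is true, so p & []r is false.
      At x: []r requires r at every successor {v}.
        At v: r is true.
      So []r is true at x.
Satisfying worlds: {u, v, y, z, t}

u, v, y, z, t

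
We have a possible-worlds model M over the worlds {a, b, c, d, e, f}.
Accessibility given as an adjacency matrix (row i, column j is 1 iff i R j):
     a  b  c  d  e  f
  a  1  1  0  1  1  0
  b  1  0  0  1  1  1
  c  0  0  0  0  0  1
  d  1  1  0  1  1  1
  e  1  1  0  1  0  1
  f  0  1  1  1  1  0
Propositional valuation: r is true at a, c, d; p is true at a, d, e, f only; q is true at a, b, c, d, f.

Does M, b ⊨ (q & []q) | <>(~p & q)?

No

Recall that []ψ holds at a world iff ψ holds at every accessible world, and <>ψ holds iff ψ holds at some accessible world.
At b: q & []q is false, <>(~p & q) is false, so (q & []q) | <>(~p & q) is false.
  At b: q is true, []q is false, so q & []q is false.
    At b: []q requires q at every successor {a, d, e, f}.
      q fails at e, so []q is false at b.
  At b: <>(~p & q) requires ~p & q at some successor in {a, d, e, f}.
    At a: ~p & q is false.
    At d: ~p & q is false.
    At e: ~p & q is false.
    At f: ~p & q is false.
  So <>(~p & q) is false at b.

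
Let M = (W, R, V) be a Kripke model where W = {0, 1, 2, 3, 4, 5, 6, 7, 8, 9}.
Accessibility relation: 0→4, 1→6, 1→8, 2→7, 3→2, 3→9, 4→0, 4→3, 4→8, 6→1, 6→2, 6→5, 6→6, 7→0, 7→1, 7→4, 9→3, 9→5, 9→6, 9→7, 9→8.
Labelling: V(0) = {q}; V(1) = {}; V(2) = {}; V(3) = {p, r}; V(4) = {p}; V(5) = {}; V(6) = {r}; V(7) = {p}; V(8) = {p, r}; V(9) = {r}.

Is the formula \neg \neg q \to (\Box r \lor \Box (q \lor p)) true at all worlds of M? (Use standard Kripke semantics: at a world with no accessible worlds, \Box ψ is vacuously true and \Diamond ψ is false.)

Yes

Let φ = \neg \neg q \to (\Box r \lor \Box (q \lor p)). Evaluate φ at each world:
  0 (successors {4}): φ is true.
  1 (successors {6, 8}): φ is true.
  2 (successors {7}): φ is true.
  3 (successors {2, 9}): φ is true.
  4 (successors {0, 3, 8}): φ is true.
  5 (successors ∅): φ is true.
  6 (successors {1, 2, 5, 6}): φ is true.
  7 (successors {0, 1, 4}): φ is true.
  8 (successors ∅): φ is true.
  9 (successors {3, 5, 6, 7, 8}): φ is true.
For instance, at 3:
  At 3: \neg \neg q is false, \Box r \lor \Box (q \lor p) is false, so \neg \neg q \to (\Box r \lor \Box (q \lor p)) is true.
    At 3: \Box r is false, \Box (q \lor p) is false, so \Box r \lor \Box (q \lor p) is false.
      At 3: \Box r requires r at every successor {2, 9}.
        r fails at 2, so \Box r is false at 3.
      At 3: \Box (q \lor p) requires q \lor p at every successor {2, 9}.
        q \lor p fails at 2, so \Box (q \lor p) is false at 3.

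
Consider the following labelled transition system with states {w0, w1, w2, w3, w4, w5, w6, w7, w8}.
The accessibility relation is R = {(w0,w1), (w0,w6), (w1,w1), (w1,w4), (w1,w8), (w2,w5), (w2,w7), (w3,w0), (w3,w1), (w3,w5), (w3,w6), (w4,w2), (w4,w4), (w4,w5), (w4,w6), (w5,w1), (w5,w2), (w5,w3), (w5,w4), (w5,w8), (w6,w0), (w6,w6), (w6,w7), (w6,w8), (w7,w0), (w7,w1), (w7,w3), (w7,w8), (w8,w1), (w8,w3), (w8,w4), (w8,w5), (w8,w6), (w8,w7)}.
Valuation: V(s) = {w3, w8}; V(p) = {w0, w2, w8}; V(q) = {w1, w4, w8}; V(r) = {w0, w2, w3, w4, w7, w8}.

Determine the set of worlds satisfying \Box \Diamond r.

Let φ = \Box \Diamond r. Evaluate φ at each world:
  w0 (successors {w1, w6}): φ is true.
  w1 (successors {w1, w4, w8}): φ is true.
  w2 (successors {w5, w7}): φ is true.
  w3 (successors {w0, w1, w5, w6}): φ is false.
  w4 (successors {w2, w4, w5, w6}): φ is true.
  w5 (successors {w1, w2, w3, w4, w8}): φ is true.
  w6 (successors {w0, w6, w7, w8}): φ is false.
  w7 (successors {w0, w1, w3, w8}): φ is false.
  w8 (successors {w1, w3, w4, w5, w6, w7}): φ is true.
For instance, at w8:
  At w8: \Box \Diamond r requires \Diamond r at every successor {w1, w3, w4, w5, w6, w7}.
    At w1: \Diamond r is true.
    At w3: \Diamond r is true.
    At w4: \Diamond r is true.
    At w5: \Diamond r is true.
    At w6: \Diamond r is true.
    At w7: \Diamond r is true.
  So \Box \Diamond r is true at w8.
Satisfying worlds: {w0, w1, w2, w4, w5, w8}

w0, w1, w2, w4, w5, w8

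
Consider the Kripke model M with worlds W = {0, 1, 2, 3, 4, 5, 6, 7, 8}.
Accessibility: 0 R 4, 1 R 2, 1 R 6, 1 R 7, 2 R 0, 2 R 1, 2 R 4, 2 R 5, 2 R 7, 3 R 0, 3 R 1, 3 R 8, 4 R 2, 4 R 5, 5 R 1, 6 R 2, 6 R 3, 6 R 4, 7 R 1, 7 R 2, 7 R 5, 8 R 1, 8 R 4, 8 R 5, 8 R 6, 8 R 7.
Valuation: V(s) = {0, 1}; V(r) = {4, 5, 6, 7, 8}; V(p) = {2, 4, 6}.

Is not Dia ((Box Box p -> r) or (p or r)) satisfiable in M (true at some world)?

No

Recall that Box ψ holds at a world iff ψ holds at every accessible world, and Dia ψ holds iff ψ holds at some accessible world.
Let φ = not Dia ((Box Box p -> r) or (p or r)). Evaluate φ at each world:
  0 (successors {4}): φ is false.
  1 (successors {2, 6, 7}): φ is false.
  2 (successors {0, 1, 4, 5, 7}): φ is false.
  3 (successors {0, 1, 8}): φ is false.
  4 (successors {2, 5}): φ is false.
  5 (successors {1}): φ is false.
  6 (successors {2, 3, 4}): φ is false.
  7 (successors {1, 2, 5}): φ is false.
  8 (successors {1, 4, 5, 6, 7}): φ is false.
For instance, at 0:
  At 0: Dia ((Box Box p -> r) or (p or r)) is true, so not Dia ((Box Box p -> r) or (p or r)) is false.
    At 0: Dia ((Box Box p -> r) or (p or r)) requires (Box Box p -> r) or (p or r) at some successor in {4}.
      (Box Box p -> r) or (p or r) holds at 4, so Dia ((Box Box p -> r) or (p or r)) is true at 0.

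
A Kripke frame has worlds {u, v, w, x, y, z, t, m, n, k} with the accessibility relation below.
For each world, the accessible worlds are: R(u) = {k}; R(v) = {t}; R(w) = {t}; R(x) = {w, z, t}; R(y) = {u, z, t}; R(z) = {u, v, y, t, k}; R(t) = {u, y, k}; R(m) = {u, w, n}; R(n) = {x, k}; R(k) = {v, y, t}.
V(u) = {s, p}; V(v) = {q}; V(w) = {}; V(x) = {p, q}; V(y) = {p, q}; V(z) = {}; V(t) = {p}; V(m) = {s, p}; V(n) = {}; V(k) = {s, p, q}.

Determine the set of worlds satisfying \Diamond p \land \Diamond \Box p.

v, w, x, y, z, t, m, k

Let φ = \Diamond p \land \Diamond \Box p. Evaluate φ at each world:
  u (successors {k}): φ is false.
  v (successors {t}): φ is true.
  w (successors {t}): φ is true.
  x (successors {w, z, t}): φ is true.
  y (successors {u, z, t}): φ is true.
  z (successors {u, v, y, t, k}): φ is true.
  t (successors {u, y, k}): φ is true.
  m (successors {u, w, n}): φ is true.
  n (successors {x, k}): φ is false.
  k (successors {v, y, t}): φ is true.
For instance, at n:
  At n: \Diamond p is true, \Diamond \Box p is false, so \Diamond p \land \Diamond \Box p is false.
    At n: \Diamond p requires p at some successor in {x, k}.
      p holds at x, so \Diamond p is true at n.
    At n: \Diamond \Box p requires \Box p at some successor in {x, k}.
      At x: \Box p is false.
      At k: \Box p is false.
    So \Diamond \Box p is false at n.
Satisfying worlds: {v, w, x, y, z, t, m, k}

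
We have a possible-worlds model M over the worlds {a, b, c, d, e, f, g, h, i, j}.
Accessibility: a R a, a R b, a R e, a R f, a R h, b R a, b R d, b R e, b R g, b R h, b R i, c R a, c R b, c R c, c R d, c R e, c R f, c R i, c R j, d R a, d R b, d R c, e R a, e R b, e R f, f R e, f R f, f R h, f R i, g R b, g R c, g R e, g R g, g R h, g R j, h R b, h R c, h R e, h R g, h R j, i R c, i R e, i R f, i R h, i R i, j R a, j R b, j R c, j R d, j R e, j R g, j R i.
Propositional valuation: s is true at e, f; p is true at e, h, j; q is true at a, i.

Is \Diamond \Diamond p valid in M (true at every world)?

Yes

Let φ = \Diamond \Diamond p. Evaluate φ at each world:
  a (successors {a, b, e, f, h}): φ is true.
  b (successors {a, d, e, g, h, i}): φ is true.
  c (successors {a, b, c, d, e, f, i, j}): φ is true.
  d (successors {a, b, c}): φ is true.
  e (successors {a, b, f}): φ is true.
  f (successors {e, f, h, i}): φ is true.
  g (successors {b, c, e, g, h, j}): φ is true.
  h (successors {b, c, e, g, j}): φ is true.
  i (successors {c, e, f, h, i}): φ is true.
  j (successors {a, b, c, d, e, g, i}): φ is true.
For instance, at c:
  At c: \Diamond \Diamond p requires \Diamond p at some successor in {a, b, c, d, e, f, i, j}.
    \Diamond p holds at a, so \Diamond \Diamond p is true at c.
      At a: \Diamond p requires p at some successor in {a, b, e, f, h}.
        p holds at e, so \Diamond p is true at a.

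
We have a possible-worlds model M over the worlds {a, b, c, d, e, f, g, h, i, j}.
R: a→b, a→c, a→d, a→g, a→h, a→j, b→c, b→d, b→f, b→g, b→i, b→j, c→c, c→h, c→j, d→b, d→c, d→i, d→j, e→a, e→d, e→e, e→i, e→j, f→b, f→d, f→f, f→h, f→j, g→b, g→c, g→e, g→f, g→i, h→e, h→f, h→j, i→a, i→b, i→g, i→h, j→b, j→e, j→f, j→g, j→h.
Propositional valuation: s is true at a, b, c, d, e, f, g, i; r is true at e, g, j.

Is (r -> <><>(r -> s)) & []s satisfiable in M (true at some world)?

Yes

Let φ = (r -> <><>(r -> s)) & []s. Evaluate φ at each world:
  a (successors {b, c, d, g, h, j}): φ is false.
  b (successors {c, d, f, g, i, j}): φ is false.
  c (successors {c, h, j}): φ is false.
  d (successors {b, c, i, j}): φ is false.
  e (successors {a, d, e, i, j}): φ is false.
  f (successors {b, d, f, h, j}): φ is false.
  g (successors {b, c, e, f, i}): φ is true.
  h (successors {e, f, j}): φ is false.
  i (successors {a, b, g, h}): φ is false.
  j (successors {b, e, f, g, h}): φ is false.
Detail at g (witness):
  At g: r -> <><>(r -> s) is true, []s is true, so (r -> <><>(r -> s)) & []s is true.
    At g: r is true, <><>(r -> s) is true, so r -> <><>(r -> s) is true.
      At g: <><>(r -> s) requires <>(r -> s) at some successor in {b, c, e, f, i}.
        <>(r -> s) holds at b, so <><>(r -> s) is true at g.
    At g: []s requires s at every successor {b, c, e, f, i}.
      At b: s is true.
      At c: s is true.
      At e: s is true.
      At f: s is true.
      At i: s is true.
    So []s is true at g.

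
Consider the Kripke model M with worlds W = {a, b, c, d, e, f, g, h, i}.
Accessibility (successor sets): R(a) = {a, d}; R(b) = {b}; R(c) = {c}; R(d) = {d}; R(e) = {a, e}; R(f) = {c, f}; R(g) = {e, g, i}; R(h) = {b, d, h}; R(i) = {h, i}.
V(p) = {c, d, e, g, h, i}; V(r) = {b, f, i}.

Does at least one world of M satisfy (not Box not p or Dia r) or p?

Let φ = (not Box not p or Dia r) or p. Evaluate φ at each world:
  a (successors {a, d}): φ is true.
  b (successors {b}): φ is true.
  c (successors {c}): φ is true.
  d (successors {d}): φ is true.
  e (successors {a, e}): φ is true.
  f (successors {c, f}): φ is true.
  g (successors {e, g, i}): φ is true.
  h (successors {b, d, h}): φ is true.
  i (successors {h, i}): φ is true.
Detail at a (witness):
  At a: not Box not p or Dia r is true, p is false, so (not Box not p or Dia r) or p is true.
    At a: not Box not p is true, Dia r is false, so not Box not p or Dia r is true.
      At a: Box not p is false, so not Box not p is true.
      At a: Dia r requires r at some successor in {a, d}.
        At a: r is false.
        At d: r is false.
      So Dia r is false at a.

Yes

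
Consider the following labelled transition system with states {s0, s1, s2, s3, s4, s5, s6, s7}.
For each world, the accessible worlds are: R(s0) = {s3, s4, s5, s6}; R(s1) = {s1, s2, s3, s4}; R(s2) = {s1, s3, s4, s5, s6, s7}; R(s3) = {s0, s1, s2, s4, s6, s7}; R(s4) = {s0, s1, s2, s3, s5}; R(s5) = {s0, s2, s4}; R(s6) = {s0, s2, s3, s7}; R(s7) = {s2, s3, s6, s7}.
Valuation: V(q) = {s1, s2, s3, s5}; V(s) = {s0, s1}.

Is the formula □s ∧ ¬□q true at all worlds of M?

No

Recall that □ψ holds at a world iff ψ holds at every accessible world, and ◇ψ holds iff ψ holds at some accessible world.
Let φ = □s ∧ ¬□q. Evaluate φ at each world:
  s0 (successors {s3, s4, s5, s6}): φ is false.
  s1 (successors {s1, s2, s3, s4}): φ is false.
  s2 (successors {s1, s3, s4, s5, s6, s7}): φ is false.
  s3 (successors {s0, s1, s2, s4, s6, s7}): φ is false.
  s4 (successors {s0, s1, s2, s3, s5}): φ is false.
  s5 (successors {s0, s2, s4}): φ is false.
  s6 (successors {s0, s2, s3, s7}): φ is false.
  s7 (successors {s2, s3, s6, s7}): φ is false.
Detail at s0 (counterexample):
  At s0: □s is false, ¬□q is true, so □s ∧ ¬□q is false.
    At s0: □s requires s at every successor {s3, s4, s5, s6}.
      s fails at s3, so □s is false at s0.
    At s0: □q is false, so ¬□q is true.
      At s0: □q requires q at every successor {s3, s4, s5, s6}.
        q fails at s4, so □q is false at s0.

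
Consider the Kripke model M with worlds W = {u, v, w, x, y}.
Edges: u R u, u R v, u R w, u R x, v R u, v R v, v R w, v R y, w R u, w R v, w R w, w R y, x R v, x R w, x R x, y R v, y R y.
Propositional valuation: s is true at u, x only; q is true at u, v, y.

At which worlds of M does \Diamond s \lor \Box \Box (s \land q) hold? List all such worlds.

Let φ = \Diamond s \lor \Box \Box (s \land q). Evaluate φ at each world:
  u (successors {u, v, w, x}): φ is true.
  v (successors {u, v, w, y}): φ is true.
  w (successors {u, v, w, y}): φ is true.
  x (successors {v, w, x}): φ is true.
  y (successors {v, y}): φ is false.
For instance, at x:
  At x: \Diamond s is true, \Box \Box (s \land q) is false, so \Diamond s \lor \Box \Box (s \land q) is true.
    At x: \Diamond s requires s at some successor in {v, w, x}.
      s holds at x, so \Diamond s is true at x.
    At x: \Box \Box (s \land q) requires \Box (s \land q) at every successor {v, w, x}.
      \Box (s \land q) fails at v, so \Box \Box (s \land q) is false at x.
Satisfying worlds: {u, v, w, x}

u, v, w, x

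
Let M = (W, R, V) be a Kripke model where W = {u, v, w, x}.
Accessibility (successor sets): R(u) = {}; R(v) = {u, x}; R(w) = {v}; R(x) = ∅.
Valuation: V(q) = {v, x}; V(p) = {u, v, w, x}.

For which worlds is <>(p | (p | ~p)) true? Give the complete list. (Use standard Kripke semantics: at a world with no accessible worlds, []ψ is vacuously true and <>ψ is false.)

Recall that <>ψ holds at a world iff ψ holds at some accessible world.
Let φ = <>(p | (p | ~p)). Evaluate φ at each world:
  u (successors ∅): φ is false.
  v (successors {u, x}): φ is true.
  w (successors {v}): φ is true.
  x (successors ∅): φ is false.
For instance, at v:
  At v: <>(p | (p | ~p)) requires p | (p | ~p) at some successor in {u, x}.
    p | (p | ~p) holds at u, so <>(p | (p | ~p)) is true at v.
Satisfying worlds: {v, w}

v, w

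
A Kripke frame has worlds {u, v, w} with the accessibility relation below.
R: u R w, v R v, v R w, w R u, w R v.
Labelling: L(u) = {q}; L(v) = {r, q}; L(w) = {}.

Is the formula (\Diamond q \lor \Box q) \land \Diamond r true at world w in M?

Yes

At w: \Diamond q \lor \Box q is true, \Diamond r is true, so (\Diamond q \lor \Box q) \land \Diamond r is true.
  At w: \Diamond q is true, \Box q is true, so \Diamond q \lor \Box q is true.
    At w: \Diamond q requires q at some successor in {u, v}.
      q holds at u, so \Diamond q is true at w.
    At w: \Box q requires q at every successor {u, v}.
      At u: q is true.
      At v: q is true.
    So \Box q is true at w.
  At w: \Diamond r requires r at some successor in {u, v}.
    r holds at v, so \Diamond r is true at w.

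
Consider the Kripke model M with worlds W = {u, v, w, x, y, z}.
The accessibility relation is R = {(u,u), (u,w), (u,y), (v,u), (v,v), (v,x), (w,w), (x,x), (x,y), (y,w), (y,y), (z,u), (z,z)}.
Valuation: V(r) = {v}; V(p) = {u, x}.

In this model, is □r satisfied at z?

No

At z: □r requires r at every successor {u, z}.
  r fails at u, so □r is false at z.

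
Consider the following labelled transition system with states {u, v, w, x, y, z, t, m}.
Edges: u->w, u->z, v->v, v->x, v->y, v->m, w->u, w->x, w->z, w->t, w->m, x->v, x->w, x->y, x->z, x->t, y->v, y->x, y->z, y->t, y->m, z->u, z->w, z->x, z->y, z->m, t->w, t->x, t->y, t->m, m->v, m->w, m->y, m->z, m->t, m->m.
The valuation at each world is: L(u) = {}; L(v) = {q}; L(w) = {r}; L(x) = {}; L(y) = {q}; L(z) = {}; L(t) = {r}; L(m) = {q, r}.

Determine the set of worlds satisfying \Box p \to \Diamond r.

u, v, w, x, y, z, t, m

Let φ = \Box p \to \Diamond r. Evaluate φ at each world:
  u (successors {w, z}): φ is true.
  v (successors {v, x, y, m}): φ is true.
  w (successors {u, x, z, t, m}): φ is true.
  x (successors {v, w, y, z, t}): φ is true.
  y (successors {v, x, z, t, m}): φ is true.
  z (successors {u, w, x, y, m}): φ is true.
  t (successors {w, x, y, m}): φ is true.
  m (successors {v, w, y, z, t, m}): φ is true.
For instance, at m:
  At m: \Box p is false, \Diamond r is true, so \Box p \to \Diamond r is true.
    At m: \Box p requires p at every successor {v, w, y, z, t, m}.
      p fails at v, so \Box p is false at m.
    At m: \Diamond r requires r at some successor in {v, w, y, z, t, m}.
      r holds at w, so \Diamond r is true at m.
Satisfying worlds: {u, v, w, x, y, z, t, m}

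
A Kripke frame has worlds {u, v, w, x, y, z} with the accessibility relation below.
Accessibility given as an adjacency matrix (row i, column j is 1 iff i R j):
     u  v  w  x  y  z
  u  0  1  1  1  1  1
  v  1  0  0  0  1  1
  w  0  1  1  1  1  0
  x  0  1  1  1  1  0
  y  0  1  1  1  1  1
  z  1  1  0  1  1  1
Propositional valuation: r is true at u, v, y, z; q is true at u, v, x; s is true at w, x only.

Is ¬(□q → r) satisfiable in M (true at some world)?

Let φ = ¬(□q → r). Evaluate φ at each world:
  u (successors {v, w, x, y, z}): φ is false.
  v (successors {u, y, z}): φ is false.
  w (successors {v, w, x, y}): φ is false.
  x (successors {v, w, x, y}): φ is false.
  y (successors {v, w, x, y, z}): φ is false.
  z (successors {u, v, x, y, z}): φ is false.
For instance, at w:
  At w: □q → r is true, so ¬(□q → r) is false.
    At w: □q is false, r is false, so □q → r is true.
      At w: □q requires q at every successor {v, w, x, y}.
        q fails at w, so □q is false at w.

No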